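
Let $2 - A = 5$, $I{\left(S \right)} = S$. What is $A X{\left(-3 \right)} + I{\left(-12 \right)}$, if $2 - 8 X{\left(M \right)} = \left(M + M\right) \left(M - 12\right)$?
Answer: $21$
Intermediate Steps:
$X{\left(M \right)} = \frac{1}{4} - \frac{M \left(-12 + M\right)}{4}$ ($X{\left(M \right)} = \frac{1}{4} - \frac{\left(M + M\right) \left(M - 12\right)}{8} = \frac{1}{4} - \frac{2 M \left(-12 + M\right)}{8} = \frac{1}{4} - \frac{M \left(-12 + M\right)}{4}$)
$A = -3$ ($A = 2 - 5 = -3$)
$A X{\left(-3 \right)} + I{\left(-12 \right)} = - 3 \left(\frac{1}{4} + 3 \left(-3\right) - \frac{\left(-3\right)^{2}}{4}\right) - 12 = - 3 \left(\frac{1}{4} - 9 - \frac{9}{4}\right) - 12 = \left(-3\right) \left(-11\right) - 12 = 33 - 12 = 21$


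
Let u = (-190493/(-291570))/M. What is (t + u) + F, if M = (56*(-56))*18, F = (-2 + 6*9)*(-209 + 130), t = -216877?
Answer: -3637091204600093/16458543360 ≈ -2.2099e+5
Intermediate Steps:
F = -4108 (F = (-2 + 54)*(-79) = 52*(-79) = -4108)
M = -56448 (M = -3136*18 = -56448)
u = -190493/16458543360 (u = -190493/(-291570)/(-56448) = -190493*(-1/291570)*(-1/56448) = (190493/291570)*(-1/56448) = -190493/16458543360 ≈ -1.1574e-5)
(t + u) + F = (-216877 - 190493/16458543360) - 4108 = -3569479508477213/16458543360 - 4108 = -3637091204600093/16458543360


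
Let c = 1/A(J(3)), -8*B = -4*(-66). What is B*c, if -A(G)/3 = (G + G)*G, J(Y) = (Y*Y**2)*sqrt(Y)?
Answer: 11/4374 ≈ 0.0025149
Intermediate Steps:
J(Y) = Y**(7/2) (J(Y) = Y**3*sqrt(Y) = Y**(7/2))
A(G) = -6*G**2 (A(G) = -3*(G + G)*G = -3*2*G*G = -6*G**2)
B = -33 (B = -(-1)*(-66)/2 = -1/8*264 = -33)
c = -1/13122 (c = 1/(-6*(3**(7/2))**2) = 1/(-6*(27*sqrt(3))**2) = 1/(-6*2187) = 1/(-13122) = -1/13122 ≈ -7.6208e-5)
B*c = -33*(-1/13122) = 11/4374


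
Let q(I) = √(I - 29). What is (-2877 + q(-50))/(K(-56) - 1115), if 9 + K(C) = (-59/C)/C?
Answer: 9022272/3524923 - 3136*I*√79/3524923 ≈ 2.5596 - 0.0079075*I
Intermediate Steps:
q(I) = √(-29 + I)
K(C) = -9 - 59/C² (K(C) = -9 + (-59/C)/C = -9 - 59/C²)
(-2877 + q(-50))/(K(-56) - 1115) = (-2877 + √(-29 - 50))/((-9 - 59/(-56)²) - 1115) = (-2877 + √(-79))/((-9 - 59*1/3136) - 1115) = (-2877 + I*√79)/((-9 - 59/3136) - 1115) = (-2877 + I*√79)/(-28283/3136 - 1115) = (-2877 + I*√79)/(-3524923/3136) = (-2877 + I*√79)*(-3136/3524923) = 9022272/3524923 - 3136*I*√79/3524923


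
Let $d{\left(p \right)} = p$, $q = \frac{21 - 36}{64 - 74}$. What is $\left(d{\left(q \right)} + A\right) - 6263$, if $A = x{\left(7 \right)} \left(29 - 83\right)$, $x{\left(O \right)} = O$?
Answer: $- \frac{13279}{2} \approx -6639.5$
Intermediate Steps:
$q = \frac{3}{2}$ ($q = - \frac{15}{-10} = \left(-15\right) \left(- \frac{1}{10}\right) = \frac{3}{2} \approx 1.5$)
$A = -378$ ($A = 7 \left(29 - 83\right) = 7 \left(-54\right) = -378$)
$\left(d{\left(q \right)} + A\right) - 6263 = \left(\frac{3}{2} - 378\right) - 6263 = - \frac{753}{2} - 6263 = - \frac{13279}{2}$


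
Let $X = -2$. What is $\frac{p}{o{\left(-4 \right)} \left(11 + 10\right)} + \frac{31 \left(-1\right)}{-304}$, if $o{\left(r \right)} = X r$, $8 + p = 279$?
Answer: $\frac{10949}{6384} \approx 1.7151$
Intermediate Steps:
$p = 271$ ($p = -8 + 279 = 271$)
$o{\left(r \right)} = - 2 r$
$\frac{p}{o{\left(-4 \right)} \left(11 + 10\right)} + \frac{31 \left(-1\right)}{-304} = \frac{271}{\left(-2\right) \left(-4\right) \left(11 + 10\right)} + \frac{31 \left(-1\right)}{-304} = \frac{271}{8 \cdot 21} - - \frac{31}{304} = \frac{271}{168} + \frac{31}{304} = \frac{10949}{6384}$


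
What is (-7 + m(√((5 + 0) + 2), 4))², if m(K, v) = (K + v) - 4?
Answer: (7 - √7)² ≈ 18.959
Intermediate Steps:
m(K, v) = -4 + K + v
(-7 + m(√((5 + 0) + 2), 4))² = (-7 + (-4 + √((5 + 0) + 2) + 4))² = (-7 + (-4 + √(5 + 2) + 4))² = (-7 + (-4 + √7 + 4))² = (-7 + √7)²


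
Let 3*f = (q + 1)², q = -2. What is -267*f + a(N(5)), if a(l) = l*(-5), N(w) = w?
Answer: -114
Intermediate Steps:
f = ⅓ (f = (-2 + 1)²/3 = (⅓)*(-1)² = (⅓)*1 = ⅓ ≈ 0.33333)
a(l) = -5*l
-267*f + a(N(5)) = -267*⅓ - 5*5 = -89 - 25 = -114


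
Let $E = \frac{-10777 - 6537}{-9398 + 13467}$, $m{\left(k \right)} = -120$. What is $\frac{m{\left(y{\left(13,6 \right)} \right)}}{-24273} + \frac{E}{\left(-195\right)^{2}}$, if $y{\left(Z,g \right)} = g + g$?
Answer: $\frac{672095714}{139096628775} \approx 0.0048319$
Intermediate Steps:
$y{\left(Z,g \right)} = 2 g$
$E = - \frac{17314}{4069} \approx -4.2551$
$\frac{m{\left(y{\left(13,6 \right)} \right)}}{-24273} + \frac{E}{\left(-195\right)^{2}} = - \frac{120}{-24273} - \frac{17314}{4069 \left(-195\right)^{2}} = \left(-120\right) \left(- \frac{1}{24273}\right) - \frac{17314}{4069 \cdot 38025} = \frac{40}{8091} - \frac{17314}{154723725} = \frac{672095714}{139096628775}$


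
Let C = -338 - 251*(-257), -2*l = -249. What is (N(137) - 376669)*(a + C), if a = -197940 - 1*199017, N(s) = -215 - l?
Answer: 125463904698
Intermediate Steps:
l = 249/2 (l = -½*(-249) = 249/2 ≈ 124.50)
N(s) = -679/2 (N(s) = -215 - 1*249/2 = -215 - 249/2 = -679/2)
C = 64169 (C = -338 + 64507 = 64169)
a = -396957 (a = -197940 - 199017 = -396957)
(N(137) - 376669)*(a + C) = (-679/2 - 376669)*(-396957 + 64169) = -754017/2*(-332788) = 125463904698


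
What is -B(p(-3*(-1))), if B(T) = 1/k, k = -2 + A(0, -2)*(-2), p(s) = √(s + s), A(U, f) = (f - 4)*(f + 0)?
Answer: 1/26 ≈ 0.038462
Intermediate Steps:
A(U, f) = f*(-4 + f) (A(U, f) = (-4 + f)*f = f*(-4 + f))
p(s) = √2*√s (p(s) = √(2*s) = √2*√s)
k = -26 (k = -2 - 2*(-4 - 2)*(-2) = -2 - 2*(-6)*(-2) = -2 + 12*(-2) = -2 - 24 = -26)
B(T) = -1/26 (B(T) = 1/(-26) = -1/26)
-B(p(-3*(-1))) = -1*(-1/26) = 1/26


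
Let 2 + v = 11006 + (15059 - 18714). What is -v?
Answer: -7349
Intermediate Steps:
v = 7349 (v = -2 + (11006 + (15059 - 18714)) = -2 + (11006 - 3655) = -2 + 7351 = 7349)
-v = -1*7349 = -7349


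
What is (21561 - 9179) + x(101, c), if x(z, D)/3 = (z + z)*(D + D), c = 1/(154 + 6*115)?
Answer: 2612905/211 ≈ 12383.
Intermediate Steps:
c = 1/844 (c = 1/(154 + 690) = 1/844 ≈ 0.0011848)
x(z, D) = 12*D*z (x(z, D) = 3*((z + z)*(D + D)) = 3*((2*z)*(2*D)) = 3*(4*D*z) = 12*D*z)
(21561 - 9179) + x(101, c) = (21561 - 9179) + 12*(1/844)*101 = 12382 + 303/211 = 2612905/211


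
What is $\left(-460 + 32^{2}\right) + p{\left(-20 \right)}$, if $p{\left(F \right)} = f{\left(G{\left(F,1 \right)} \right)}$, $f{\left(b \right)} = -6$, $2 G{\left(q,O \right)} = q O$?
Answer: $558$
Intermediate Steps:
$G{\left(q,O \right)} = \frac{O q}{2}$ ($G{\left(q,O \right)} = \frac{q O}{2} = \frac{O q}{2}$)
$p{\left(F \right)} = -6$
$\left(-460 + 32^{2}\right) + p{\left(-20 \right)} = \left(-460 + 32^{2}\right) - 6 = \left(-460 + 1024\right) - 6 = 564 - 6 = 558$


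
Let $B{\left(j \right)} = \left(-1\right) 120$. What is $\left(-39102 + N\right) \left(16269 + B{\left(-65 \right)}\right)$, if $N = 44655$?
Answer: $89675397$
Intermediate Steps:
$B{\left(j \right)} = -120$
$\left(-39102 + N\right) \left(16269 + B{\left(-65 \right)}\right) = \left(-39102 + 44655\right) \left(16269 - 120\right) = 5553 \cdot 16149 = 89675397$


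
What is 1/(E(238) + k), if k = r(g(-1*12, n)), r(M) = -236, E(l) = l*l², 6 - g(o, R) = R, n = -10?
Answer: 1/13481036 ≈ 7.4178e-8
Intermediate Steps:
g(o, R) = 6 - R
E(l) = l³
k = -236
1/(E(238) + k) = 1/(238³ - 236) = 1/(13481272 - 236) = 1/13481036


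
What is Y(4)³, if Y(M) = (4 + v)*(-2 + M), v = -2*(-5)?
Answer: 21952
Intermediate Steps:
v = 10
Y(M) = -28 + 14*M (Y(M) = (4 + 10)*(-2 + M) = 14*(-2 + M) = -28 + 14*M)
Y(4)³ = (-28 + 14*4)³ = (-28 + 56)³ = 28³ = 21952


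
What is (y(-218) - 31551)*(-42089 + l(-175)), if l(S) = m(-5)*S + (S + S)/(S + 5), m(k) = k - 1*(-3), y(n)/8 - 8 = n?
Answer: 23578324968/17 ≈ 1.3870e+9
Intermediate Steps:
y(n) = 64 + 8*n
m(k) = 3 + k (m(k) = k + 3 = 3 + k)
l(S) = -2*S + 2*S/(5 + S) (l(S) = (3 - 5)*S + (S + S)/(S + 5) = -2*S + (2*S)/(5 + S) = -2*S + 2*S/(5 + S))
(y(-218) - 31551)*(-42089 + l(-175)) = ((64 + 8*(-218)) - 31551)*(-42089 + 2*(-175)*(-4 - 1*(-175))/(5 - 175)) = ((64 - 1744) - 31551)*(-42089 + 2*(-175)*(-4 + 175)/(-170)) = (-1680 - 31551)*(-42089 + 2*(-175)*(-1/170)*171) = -33231*(-42089 + 5985/17) = -33231*(-709528/17) = 23578324968/17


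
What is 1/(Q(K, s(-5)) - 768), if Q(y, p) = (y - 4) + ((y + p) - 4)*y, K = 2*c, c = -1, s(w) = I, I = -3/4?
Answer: -2/1521 ≈ -0.0013149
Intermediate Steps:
I = -¾ (I = -3*¼ = -¾ ≈ -0.75000)
s(w) = -¾
K = -2 (K = 2*(-1) = -2)
Q(y, p) = -4 + y + y*(-4 + p + y) (Q(y, p) = (-4 + y) + ((p + y) - 4)*y = (-4 + y) + (-4 + p + y)*y = (-4 + y) + y*(-4 + p + y) = -4 + y + y*(-4 + p + y))
1/(Q(K, s(-5)) - 768) = 1/((-4 + (-2)² - 3*(-2) - ¾*(-2)) - 768) = 1/((-4 + 4 + 6 + 3/2) - 768) = 1/(15/2 - 768) = 1/(-1521/2) = -2/1521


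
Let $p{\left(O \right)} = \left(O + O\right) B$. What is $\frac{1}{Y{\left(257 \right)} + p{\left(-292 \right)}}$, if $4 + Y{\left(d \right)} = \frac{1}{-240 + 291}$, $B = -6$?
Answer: $\frac{51}{178501} \approx 0.00028571$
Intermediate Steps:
$Y{\left(d \right)} = - \frac{203}{51}$ ($Y{\left(d \right)} = -4 + \frac{1}{-240 + 291} = -4 + \frac{1}{51} = - \frac{203}{51}$)
$p{\left(O \right)} = - 12 O$ ($p{\left(O \right)} = \left(O + O\right) \left(-6\right) = 2 O \left(-6\right) = - 12 O$)
$\frac{1}{Y{\left(257 \right)} + p{\left(-292 \right)}} = \frac{1}{- \frac{203}{51} - -3504} = \frac{1}{- \frac{203}{51} + 3504} = \frac{1}{\frac{178501}{51}} = \frac{51}{178501}$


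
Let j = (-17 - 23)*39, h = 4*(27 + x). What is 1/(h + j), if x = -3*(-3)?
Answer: -1/1416 ≈ -0.00070621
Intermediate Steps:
x = 9
h = 144 (h = 4*(27 + 9) = 4*36 = 144)
j = -1560 (j = -40*39 = -1560)
1/(h + j) = 1/(144 - 1560) = 1/(-1416) = -1/1416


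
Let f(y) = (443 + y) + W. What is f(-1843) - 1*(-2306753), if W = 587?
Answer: 2305940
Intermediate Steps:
f(y) = 1030 + y (f(y) = (443 + y) + 587 = 1030 + y)
f(-1843) - 1*(-2306753) = (1030 - 1843) - 1*(-2306753) = -813 + 2306753 = 2305940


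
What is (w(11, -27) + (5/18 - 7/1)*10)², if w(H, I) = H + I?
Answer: 561001/81 ≈ 6925.9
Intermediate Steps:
(w(11, -27) + (5/18 - 7/1)*10)² = ((11 - 27) + (5/18 - 7/1)*10)² = (-16 + (5*(1/18) - 7*1)*10)² = (-16 + (5/18 - 7)*10)² = (-16 - 121/18*10)² = (-16 - 605/9)² = (-749/9)² = 561001/81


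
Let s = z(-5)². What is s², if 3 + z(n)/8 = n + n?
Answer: 116985856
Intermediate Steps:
z(n) = -24 + 16*n (z(n) = -24 + 8*(n + n) = -24 + 8*(2*n) = -24 + 16*n)
s = 10816 (s = (-24 + 16*(-5))² = (-24 - 80)² = (-104)² = 10816)
s² = 10816² = 116985856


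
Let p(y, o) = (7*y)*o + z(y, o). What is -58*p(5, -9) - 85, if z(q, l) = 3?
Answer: 18011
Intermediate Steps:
p(y, o) = 3 + 7*o*y (p(y, o) = (7*y)*o + 3 = 7*o*y + 3 = 3 + 7*o*y)
-58*p(5, -9) - 85 = -58*(3 + 7*(-9)*5) - 85 = -58*(3 - 315) - 85 = -58*(-312) - 85 = 18096 - 85 = 18011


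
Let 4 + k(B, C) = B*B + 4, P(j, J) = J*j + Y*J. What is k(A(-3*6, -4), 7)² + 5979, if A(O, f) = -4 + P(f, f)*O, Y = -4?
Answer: 113164965979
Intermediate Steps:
P(j, J) = -4*J + J*j (P(j, J) = J*j - 4*J = -4*J + J*j)
A(O, f) = -4 + O*f*(-4 + f) (A(O, f) = -4 + (f*(-4 + f))*O = -4 + O*f*(-4 + f))
k(B, C) = B² (k(B, C) = -4 + (B*B + 4) = -4 + (B² + 4) = -4 + (4 + B²) = B²)
k(A(-3*6, -4), 7)² + 5979 = ((-4 - 3*6*(-4)*(-4 - 4))²)² + 5979 = ((-4 - 18*(-4)*(-8))²)² + 5979 = ((-4 - 576)²)² + 5979 = ((-580)²)² + 5979 = 336400² + 5979 = 113164960000 + 5979 = 113164965979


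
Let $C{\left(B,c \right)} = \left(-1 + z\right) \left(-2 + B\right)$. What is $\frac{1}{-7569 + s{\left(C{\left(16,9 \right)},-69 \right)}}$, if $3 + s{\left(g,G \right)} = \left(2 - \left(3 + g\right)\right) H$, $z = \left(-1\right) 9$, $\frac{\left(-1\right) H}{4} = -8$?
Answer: $- \frac{1}{3124} \approx -0.0003201$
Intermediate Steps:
$H = 32$ ($H = \left(-4\right) \left(-8\right) = 32$)
$z = -9$
$C{\left(B,c \right)} = 20 - 10 B$ ($C{\left(B,c \right)} = \left(-1 - 9\right) \left(-2 + B\right) = - 10 \left(-2 + B\right) = 20 - 10 B$)
$s{\left(g,G \right)} = -35 - 32 g$ ($s{\left(g,G \right)} = -3 + \left(2 - \left(3 + g\right)\right) 32 = -3 + \left(-1 - g\right) 32 = -3 - \left(32 + 32 g\right) = -35 - 32 g$)
$\frac{1}{-7569 + s{\left(C{\left(16,9 \right)},-69 \right)}} = \frac{1}{-7569 - \left(35 + 32 \left(20 - 160\right)\right)} = \frac{1}{-7569 - -4445} = \frac{1}{-7569 + \left(-35 + 4480\right)} = \frac{1}{-7569 + 4445} = \frac{1}{-3124} = - \frac{1}{3124}$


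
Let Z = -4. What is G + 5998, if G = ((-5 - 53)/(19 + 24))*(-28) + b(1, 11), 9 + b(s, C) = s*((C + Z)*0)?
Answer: 259151/43 ≈ 6026.8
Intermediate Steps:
b(s, C) = -9 (b(s, C) = -9 + s*((C - 4)*0) = -9 + s*((-4 + C)*0) = -9 + s*0 = -9 + 0 = -9)
G = 1237/43 (G = ((-5 - 53)/(19 + 24))*(-28) - 9 = -58/43*(-28) - 9 = 1624/43 - 9 = 1237/43 ≈ 28.767)
G + 5998 = 1237/43 + 5998 = 259151/43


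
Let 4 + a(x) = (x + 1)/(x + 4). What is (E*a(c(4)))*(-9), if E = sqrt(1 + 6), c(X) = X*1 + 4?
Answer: 117*sqrt(7)/4 ≈ 77.388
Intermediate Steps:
c(X) = 4 + X (c(X) = X + 4 = 4 + X)
a(x) = -4 + (1 + x)/(4 + x) (a(x) = -4 + (x + 1)/(x + 4) = -4 + (1 + x)/(4 + x))
E = sqrt(7) ≈ 2.6458
(E*a(c(4)))*(-9) = (sqrt(7)*(3*(-5 - (4 + 4))/(4 + (4 + 4))))*(-9) = (sqrt(7)*(3*(-5 - 1*8)/(4 + 8)))*(-9) = (sqrt(7)*(3*(-5 - 8)/12))*(-9) = (sqrt(7)*(3*(1/12)*(-13)))*(-9) = (sqrt(7)*(-13/4))*(-9) = -13*sqrt(7)/4*(-9) = 117*sqrt(7)/4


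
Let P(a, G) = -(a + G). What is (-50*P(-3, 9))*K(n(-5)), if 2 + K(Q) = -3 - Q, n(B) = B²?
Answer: -9000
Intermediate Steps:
P(a, G) = -G - a (P(a, G) = -(G + a) = -G - a)
K(Q) = -5 - Q (K(Q) = -2 + (-3 - Q) = -5 - Q)
(-50*P(-3, 9))*K(n(-5)) = (-50*(-1*9 - 1*(-3)))*(-5 - 1*(-5)²) = (-50*(-9 + 3))*(-5 - 1*25) = (-50*(-6))*(-5 - 25) = 300*(-30) = -9000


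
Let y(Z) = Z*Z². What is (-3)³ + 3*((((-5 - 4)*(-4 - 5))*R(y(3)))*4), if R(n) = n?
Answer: 26217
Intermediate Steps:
y(Z) = Z³
(-3)³ + 3*((((-5 - 4)*(-4 - 5))*R(y(3)))*4) = (-3)³ + 3*((((-5 - 4)*(-4 - 5))*3³)*4) = -27 + 3*((-9*(-9)*27)*4) = -27 + 3*((81*27)*4) = -27 + 3*(2187*4) = -27 + 3*8748 = -27 + 26244 = 26217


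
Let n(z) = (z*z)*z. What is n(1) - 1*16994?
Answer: -16993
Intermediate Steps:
n(z) = z**3 (n(z) = z**2*z = z**3)
n(1) - 1*16994 = 1**3 - 1*16994 = 1 - 16994 = -16993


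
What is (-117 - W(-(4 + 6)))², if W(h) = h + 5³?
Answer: 53824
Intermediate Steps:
W(h) = 125 + h (W(h) = h + 125 = 125 + h)
(-117 - W(-(4 + 6)))² = (-117 - (125 - (4 + 6)))² = (-117 - (125 - 1*10))² = (-117 - (125 - 10))² = (-117 - 1*115)² = (-117 - 115)² = (-232)² = 53824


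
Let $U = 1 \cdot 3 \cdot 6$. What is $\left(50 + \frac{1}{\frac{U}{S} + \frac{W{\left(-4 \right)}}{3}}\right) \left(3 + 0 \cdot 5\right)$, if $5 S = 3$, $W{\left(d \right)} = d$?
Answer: $\frac{12909}{86} \approx 150.1$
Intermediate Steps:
$U = 18$ ($U = 3 \cdot 6 = 18$)
$S = \frac{3}{5}$ ($S = \frac{1}{5} \cdot 3 = \frac{3}{5} \approx 0.6$)
$\left(50 + \frac{1}{\frac{U}{S} + \frac{W{\left(-4 \right)}}{3}}\right) \left(3 + 0 \cdot 5\right) = \left(50 + \frac{1}{\frac{18}{\frac{3}{5}} - \frac{4}{3}}\right) \left(3 + 0 \cdot 5\right) = \left(50 + \frac{1}{18 \cdot \frac{5}{3} - \frac{4}{3}}\right) \left(3 + 0\right) = \left(50 + \frac{1}{30 - \frac{4}{3}}\right) 3 = \left(50 + \frac{1}{\frac{86}{3}}\right) 3 = \left(50 + \frac{3}{86}\right) 3 = \frac{4303}{86} \cdot 3 = \frac{12909}{86}$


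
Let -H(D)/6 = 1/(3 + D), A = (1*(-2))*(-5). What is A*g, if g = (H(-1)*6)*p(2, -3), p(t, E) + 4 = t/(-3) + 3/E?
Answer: 1020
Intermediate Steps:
A = 10 (A = -2*(-5) = 10)
H(D) = -6/(3 + D)
p(t, E) = -4 + 3/E - t/3 (p(t, E) = -4 + (t/(-3) + 3/E) = -4 + (t*(-⅓) + 3/E) = -4 + (-t/3 + 3/E) = -4 + (3/E - t/3) = -4 + 3/E - t/3)
g = 102 (g = (-6/(3 - 1)*6)*(-4 + 3/(-3) - ⅓*2) = (-6/2*6)*(-4 + 3*(-⅓) - ⅔) = (-6*½*6)*(-4 - 1 - ⅔) = -3*6*(-17/3) = -18*(-17/3) = 102)
A*g = 10*102 = 1020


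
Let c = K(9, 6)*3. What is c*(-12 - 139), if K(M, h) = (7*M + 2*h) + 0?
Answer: -33975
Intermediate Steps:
K(M, h) = 2*h + 7*M (K(M, h) = (2*h + 7*M) + 0 = 2*h + 7*M)
c = 225 (c = (2*6 + 7*9)*3 = (12 + 63)*3 = 75*3 = 225)
c*(-12 - 139) = 225*(-12 - 139) = 225*(-151) = -33975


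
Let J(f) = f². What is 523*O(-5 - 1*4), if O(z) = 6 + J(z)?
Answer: 45501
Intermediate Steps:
O(z) = 6 + z²
523*O(-5 - 1*4) = 523*(6 + (-5 - 1*4)²) = 523*(6 + (-5 - 4)²) = 523*(6 + (-9)²) = 523*(6 + 81) = 523*87 = 45501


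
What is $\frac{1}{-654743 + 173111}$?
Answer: $- \frac{1}{481632} \approx -2.0763 \cdot 10^{-6}$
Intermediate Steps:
$\frac{1}{-654743 + 173111} = \frac{1}{-481632} = - \frac{1}{481632}$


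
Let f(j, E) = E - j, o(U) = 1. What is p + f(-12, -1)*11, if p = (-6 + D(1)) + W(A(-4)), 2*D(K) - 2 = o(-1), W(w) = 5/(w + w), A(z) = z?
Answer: 927/8 ≈ 115.88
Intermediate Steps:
W(w) = 5/(2*w) (W(w) = 5/((2*w)) = 5*(1/(2*w)) = 5/(2*w))
D(K) = 3/2 (D(K) = 1 + (1/2)*1 = 1 + 1/2 = 3/2)
p = -41/8 (p = (-6 + 3/2) + (5/2)/(-4) = -9/2 + (5/2)*(-1/4) = -9/2 - 5/8 = -41/8 ≈ -5.1250)
p + f(-12, -1)*11 = -41/8 + (-1 - 1*(-12))*11 = -41/8 + (-1 + 12)*11 = -41/8 + 11*11 = -41/8 + 121 = 927/8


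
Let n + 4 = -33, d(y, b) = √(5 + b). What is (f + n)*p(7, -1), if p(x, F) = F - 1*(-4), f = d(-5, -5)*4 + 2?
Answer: -105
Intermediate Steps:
f = 2 (f = √(5 - 5)*4 + 2 = √0*4 + 2 = 0*4 + 2 = 0 + 2 = 2)
n = -37 (n = -4 - 33 = -37)
p(x, F) = 4 + F (p(x, F) = F + 4 = 4 + F)
(f + n)*p(7, -1) = (2 - 37)*(4 - 1) = -35*3 = -105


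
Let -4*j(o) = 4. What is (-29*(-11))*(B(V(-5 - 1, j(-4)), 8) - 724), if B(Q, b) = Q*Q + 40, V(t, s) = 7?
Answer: -202565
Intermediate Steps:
j(o) = -1 (j(o) = -¼*4 = -1)
B(Q, b) = 40 + Q² (B(Q, b) = Q² + 40 = 40 + Q²)
(-29*(-11))*(B(V(-5 - 1, j(-4)), 8) - 724) = (-29*(-11))*((40 + 7²) - 724) = 319*((40 + 49) - 724) = 319*(89 - 724) = 319*(-635) = -202565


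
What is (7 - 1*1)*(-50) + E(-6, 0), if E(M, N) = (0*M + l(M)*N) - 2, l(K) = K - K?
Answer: -302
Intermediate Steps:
l(K) = 0
E(M, N) = -2 (E(M, N) = (0*M + 0*N) - 2 = (0 + 0) - 2 = 0 - 2 = -2)
(7 - 1*1)*(-50) + E(-6, 0) = (7 - 1*1)*(-50) - 2 = (7 - 1)*(-50) - 2 = 6*(-50) - 2 = -300 - 2 = -302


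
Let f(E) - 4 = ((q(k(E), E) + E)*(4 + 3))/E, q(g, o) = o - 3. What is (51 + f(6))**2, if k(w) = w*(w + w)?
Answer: 17161/4 ≈ 4290.3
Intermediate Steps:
k(w) = 2*w**2 (k(w) = w*(2*w) = 2*w**2)
q(g, o) = -3 + o
f(E) = 4 + (-21 + 14*E)/E (f(E) = 4 + (((-3 + E) + E)*(4 + 3))/E = 4 + ((-3 + 2*E)*7)/E = 4 + (-21 + 14*E)/E)
(51 + f(6))**2 = (51 + (18 - 21/6))**2 = (51 + (18 - 21*1/6))**2 = (51 + (18 - 7/2))**2 = (51 + 29/2)**2 = (131/2)**2 = 17161/4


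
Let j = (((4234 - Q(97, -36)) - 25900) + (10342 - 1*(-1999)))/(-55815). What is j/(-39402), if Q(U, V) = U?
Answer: -4711/1099611315 ≈ -4.2842e-6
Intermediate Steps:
j = 9422/55815 (j = (((4234 - 1*97) - 25900) + (10342 - 1*(-1999)))/(-55815) = (((4234 - 97) - 25900) + (10342 + 1999))*(-1/55815) = ((4137 - 25900) + 12341)*(-1/55815) = (-21763 + 12341)*(-1/55815) = -9422*(-1/55815) = 9422/55815 ≈ 0.16881)
j/(-39402) = (9422/55815)/(-39402) = (9422/55815)*(-1/39402) = -4711/1099611315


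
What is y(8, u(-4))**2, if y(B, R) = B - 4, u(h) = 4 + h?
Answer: 16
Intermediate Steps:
y(B, R) = -4 + B
y(8, u(-4))**2 = (-4 + 8)**2 = 4**2 = 16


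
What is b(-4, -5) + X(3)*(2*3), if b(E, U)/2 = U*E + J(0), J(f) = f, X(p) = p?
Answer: 58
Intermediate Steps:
b(E, U) = 2*E*U (b(E, U) = 2*(U*E + 0) = 2*(E*U + 0) = 2*(E*U) = 2*E*U)
b(-4, -5) + X(3)*(2*3) = 2*(-4)*(-5) + 3*(2*3) = 40 + 3*6 = 40 + 18 = 58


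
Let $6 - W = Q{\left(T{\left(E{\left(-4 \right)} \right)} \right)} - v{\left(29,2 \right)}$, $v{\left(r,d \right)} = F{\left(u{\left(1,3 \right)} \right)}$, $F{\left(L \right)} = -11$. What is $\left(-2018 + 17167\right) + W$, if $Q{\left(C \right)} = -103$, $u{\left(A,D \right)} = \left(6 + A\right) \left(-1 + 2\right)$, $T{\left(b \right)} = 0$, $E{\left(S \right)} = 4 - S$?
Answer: $15247$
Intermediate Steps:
$u{\left(A,D \right)} = 6 + A$ ($u{\left(A,D \right)} = \left(6 + A\right) 1 = 6 + A$)
$v{\left(r,d \right)} = -11$
$W = 98$ ($W = 6 - \left(-103 - -11\right) = 6 - \left(-103 + 11\right) = 6 - -92 = 6 + 92 = 98$)
$\left(-2018 + 17167\right) + W = \left(-2018 + 17167\right) + 98 = 15149 + 98 = 15247$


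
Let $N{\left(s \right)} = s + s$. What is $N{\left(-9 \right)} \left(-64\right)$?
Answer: $1152$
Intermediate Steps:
$N{\left(s \right)} = 2 s$
$N{\left(-9 \right)} \left(-64\right) = 2 \left(-9\right) \left(-64\right) = \left(-18\right) \left(-64\right) = 1152$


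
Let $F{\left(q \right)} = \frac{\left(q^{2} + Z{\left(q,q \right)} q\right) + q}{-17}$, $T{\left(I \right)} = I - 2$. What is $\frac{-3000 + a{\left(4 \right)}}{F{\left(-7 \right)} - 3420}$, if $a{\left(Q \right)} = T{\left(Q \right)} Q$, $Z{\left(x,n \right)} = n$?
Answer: $\frac{50864}{58231} \approx 0.87349$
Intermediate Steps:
$T{\left(I \right)} = -2 + I$
$a{\left(Q \right)} = Q \left(-2 + Q\right)$ ($a{\left(Q \right)} = \left(-2 + Q\right) Q = Q \left(-2 + Q\right)$)
$F{\left(q \right)} = - \frac{2 q^{2}}{17} - \frac{q}{17}$ ($F{\left(q \right)} = \frac{\left(q^{2} + q q\right) + q}{-17} = \left(\left(q^{2} + q^{2}\right) + q\right) \left(- \frac{1}{17}\right) = \left(2 q^{2} + q\right) \left(- \frac{1}{17}\right) = \left(q + 2 q^{2}\right) \left(- \frac{1}{17}\right) = - \frac{2 q^{2}}{17} - \frac{q}{17}$)
$\frac{-3000 + a{\left(4 \right)}}{F{\left(-7 \right)} - 3420} = \frac{-3000 + 4 \left(-2 + 4\right)}{\left(- \frac{1}{17}\right) \left(-7\right) \left(1 + 2 \left(-7\right)\right) - 3420} = \frac{-3000 + 4 \cdot 2}{\left(- \frac{1}{17}\right) \left(-7\right) \left(1 - 14\right) - 3420} = \frac{-3000 + 8}{\left(- \frac{1}{17}\right) \left(-7\right) \left(-13\right) - 3420} = - \frac{2992}{- \frac{91}{17} - 3420} = - \frac{2992}{- \frac{58231}{17}} = \left(-2992\right) \left(- \frac{17}{58231}\right) = \frac{50864}{58231}$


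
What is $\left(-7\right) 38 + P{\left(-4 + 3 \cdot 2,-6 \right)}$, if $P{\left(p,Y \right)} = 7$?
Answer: $-259$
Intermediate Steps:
$\left(-7\right) 38 + P{\left(-4 + 3 \cdot 2,-6 \right)} = \left(-7\right) 38 + 7 = -266 + 7 = -259$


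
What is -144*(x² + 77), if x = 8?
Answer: -20304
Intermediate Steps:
-144*(x² + 77) = -144*(8² + 77) = -144*(64 + 77) = -144*141 = -20304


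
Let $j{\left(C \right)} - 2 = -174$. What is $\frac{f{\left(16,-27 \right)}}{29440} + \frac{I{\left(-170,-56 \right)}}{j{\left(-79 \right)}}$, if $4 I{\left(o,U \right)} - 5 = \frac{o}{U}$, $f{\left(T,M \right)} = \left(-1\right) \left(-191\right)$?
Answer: $- \frac{46009}{8861440} \approx -0.005192$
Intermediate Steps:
$f{\left(T,M \right)} = 191$
$I{\left(o,U \right)} = \frac{5}{4} + \frac{o}{4 U}$ ($I{\left(o,U \right)} = \frac{5}{4} + \frac{o \frac{1}{U}}{4} = \frac{5}{4} + \frac{o}{4 U}$)
$j{\left(C \right)} = -172$ ($j{\left(C \right)} = 2 - 174 = -172$)
$\frac{f{\left(16,-27 \right)}}{29440} + \frac{I{\left(-170,-56 \right)}}{j{\left(-79 \right)}} = \frac{191}{29440} + \frac{\frac{1}{4} \frac{1}{-56} \left(-170 + 5 \left(-56\right)\right)}{-172} = 191 \cdot \frac{1}{29440} + \frac{1}{4} \left(- \frac{1}{56}\right) \left(-170 - 280\right) \left(- \frac{1}{172}\right) = \frac{191}{29440} + \frac{1}{4} \left(- \frac{1}{56}\right) \left(-450\right) \left(- \frac{1}{172}\right) = \frac{191}{29440} + \frac{225}{112} \left(- \frac{1}{172}\right) = \frac{191}{29440} - \frac{225}{19264} = - \frac{46009}{8861440}$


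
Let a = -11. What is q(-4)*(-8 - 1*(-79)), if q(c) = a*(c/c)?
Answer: -781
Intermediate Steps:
q(c) = -11 (q(c) = -11*c/c = -11*1 = -11)
q(-4)*(-8 - 1*(-79)) = -11*(-8 - 1*(-79)) = -11*(-8 + 79) = -11*71 = -781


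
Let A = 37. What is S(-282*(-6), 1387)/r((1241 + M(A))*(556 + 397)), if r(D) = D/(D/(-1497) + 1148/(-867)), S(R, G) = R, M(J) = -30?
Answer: -26919143028/23775923359 ≈ -1.1322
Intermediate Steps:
r(D) = D/(-1148/867 - D/1497) (r(D) = D/(D*(-1/1497) + 1148*(-1/867)) = D/(-D/1497 - 1148/867) = D/(-1148/867 - D/1497))
S(-282*(-6), 1387)/r((1241 + M(A))*(556 + 397)) = (-282*(-6))/((-432633*(1241 - 30)*(556 + 397)/(572852 + 289*((1241 - 30)*(556 + 397))))) = 1692/((-432633*1211*953/(572852 + 289*(1211*953)))) = 1692/((-432633*1154083/(572852 + 289*1154083))) = 1692/((-432633*1154083/(572852 + 333529987))) = 1692/((-432633*1154083/334102839)) = 1692/((-432633*1154083*1/334102839)) = 1692/(-23775923359/15909659) = 1692*(-15909659/23775923359) = -26919143028/23775923359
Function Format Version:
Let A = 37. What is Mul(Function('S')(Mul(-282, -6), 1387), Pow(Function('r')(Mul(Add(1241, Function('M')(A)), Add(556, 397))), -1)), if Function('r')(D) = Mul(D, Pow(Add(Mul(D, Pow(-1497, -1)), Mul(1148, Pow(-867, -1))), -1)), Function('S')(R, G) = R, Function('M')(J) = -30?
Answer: Rational(-26919143028, 23775923359) ≈ -1.1322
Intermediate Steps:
Function('r')(D) = Mul(D, Pow(Add(Rational(-1148, 867), Mul(Rational(-1, 1497), D)), -1)) (Function('r')(D) = Mul(D, Pow(Add(Mul(D, Rational(-1, 1497)), Mul(1148, Rational(-1, 867))), -1)) = Mul(D, Pow(Add(Mul(Rational(-1, 1497), D), Rational(-1148, 867)), -1)) = Mul(D, Pow(Add(Rational(-1148, 867), Mul(Rational(-1, 1497), D)), -1)))
Mul(Function('S')(Mul(-282, -6), 1387), Pow(Function('r')(Mul(Add(1241, Function('M')(A)), Add(556, 397))), -1)) = Mul(Mul(-282, -6), Pow(Mul(-432633, Mul(Add(1241, -30), Add(556, 397)), Pow(Add(572852, Mul(289, Mul(Add(1241, -30), Add(556, 397)))), -1)), -1)) = Mul(1692, Pow(Mul(-432633, Mul(1211, 953), Pow(Add(572852, Mul(289, Mul(1211, 953))), -1)), -1)) = Mul(1692, Pow(Mul(-432633, 1154083, Pow(Add(572852, Mul(289, 1154083)), -1)), -1)) = Mul(1692, Pow(Mul(-432633, 1154083, Pow(Add(572852, 333529987), -1)), -1)) = Mul(1692, Pow(Mul(-432633, 1154083, Pow(334102839, -1)), -1)) = Mul(1692, Pow(Mul(-432633, 1154083, Rational(1, 334102839)), -1)) = Mul(1692, Pow(Rational(-23775923359, 15909659), -1)) = Mul(1692, Rational(-15909659, 23775923359)) = Rational(-26919143028, 23775923359)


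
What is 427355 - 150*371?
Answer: 371705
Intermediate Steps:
427355 - 150*371 = 427355 - 55650 = 371705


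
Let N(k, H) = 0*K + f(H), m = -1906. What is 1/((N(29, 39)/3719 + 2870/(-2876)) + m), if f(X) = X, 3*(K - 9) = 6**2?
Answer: -5347922/10198420015 ≈ -0.00052439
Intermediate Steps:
K = 21 (K = 9 + (1/3)*6**2 = 9 + (1/3)*36 = 9 + 12 = 21)
N(k, H) = H (N(k, H) = 0*21 + H = 0 + H = H)
1/((N(29, 39)/3719 + 2870/(-2876)) + m) = 1/((39/3719 + 2870/(-2876)) - 1906) = 1/((39*(1/3719) + 2870*(-1/2876)) - 1906) = 1/((39/3719 - 1435/1438) - 1906) = 1/(-5280683/5347922 - 1906) = 1/(-10198420015/5347922) = -5347922/10198420015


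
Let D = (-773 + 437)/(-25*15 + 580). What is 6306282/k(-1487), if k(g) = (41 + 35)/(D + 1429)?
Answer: 922637434869/7790 ≈ 1.1844e+8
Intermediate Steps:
D = -336/205 (D = -336/(-375 + 580) = -336/205 ≈ -1.6390)
k(g) = 15580/292609 (k(g) = (41 + 35)/(-336/205 + 1429) = 76/(292609/205) = 76*(205/292609) = 15580/292609)
6306282/k(-1487) = 6306282/(15580/292609) = 6306282*(292609/15580) = 922637434869/7790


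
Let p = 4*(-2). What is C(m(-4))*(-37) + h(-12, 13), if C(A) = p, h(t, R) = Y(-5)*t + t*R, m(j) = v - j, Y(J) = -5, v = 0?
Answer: 200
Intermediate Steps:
m(j) = -j (m(j) = 0 - j = -j)
h(t, R) = -5*t + R*t (h(t, R) = -5*t + t*R = -5*t + R*t)
p = -8
C(A) = -8
C(m(-4))*(-37) + h(-12, 13) = -8*(-37) - 12*(-5 + 13) = 296 - 12*8 = 296 - 96 = 200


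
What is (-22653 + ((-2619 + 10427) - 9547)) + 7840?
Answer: -16552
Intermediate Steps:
(-22653 + ((-2619 + 10427) - 9547)) + 7840 = (-22653 + (7808 - 9547)) + 7840 = (-22653 - 1739) + 7840 = -24392 + 7840 = -16552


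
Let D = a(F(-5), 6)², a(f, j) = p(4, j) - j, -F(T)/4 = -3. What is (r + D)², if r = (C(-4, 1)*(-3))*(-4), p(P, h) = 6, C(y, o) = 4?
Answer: 2304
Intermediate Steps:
F(T) = 12 (F(T) = -4*(-3) = 12)
a(f, j) = 6 - j
D = 0 (D = (6 - 1*6)² = (6 - 6)² = 0² = 0)
r = 48 (r = (4*(-3))*(-4) = -12*(-4) = 48)
(r + D)² = (48 + 0)² = 48² = 2304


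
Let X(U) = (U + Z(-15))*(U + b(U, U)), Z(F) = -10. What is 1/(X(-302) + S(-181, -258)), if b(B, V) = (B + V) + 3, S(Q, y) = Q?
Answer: 1/281555 ≈ 3.5517e-6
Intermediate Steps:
b(B, V) = 3 + B + V
X(U) = (-10 + U)*(3 + 3*U) (X(U) = (U - 10)*(U + (3 + U + U)) = (-10 + U)*(U + (3 + 2*U)) = (-10 + U)*(3 + 3*U))
1/(X(-302) + S(-181, -258)) = 1/((-30 - 27*(-302) + 3*(-302)²) - 181) = 1/((-30 + 8154 + 3*91204) - 181) = 1/((-30 + 8154 + 273612) - 181) = 1/(281736 - 181) = 1/281555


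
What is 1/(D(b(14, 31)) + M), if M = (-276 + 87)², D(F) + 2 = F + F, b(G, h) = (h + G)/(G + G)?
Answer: 14/500111 ≈ 2.7994e-5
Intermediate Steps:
b(G, h) = (G + h)/(2*G) (b(G, h) = (G + h)/((2*G)) = (G + h)*(1/(2*G)) = (G + h)/(2*G))
D(F) = -2 + 2*F (D(F) = -2 + (F + F) = -2 + 2*F)
M = 35721 (M = (-189)² = 35721)
1/(D(b(14, 31)) + M) = 1/((-2 + 2*((½)*(14 + 31)/14)) + 35721) = 1/((-2 + 2*((½)*(1/14)*45)) + 35721) = 1/((-2 + 2*(45/28)) + 35721) = 1/((-2 + 45/14) + 35721) = 1/(17/14 + 35721) = 1/(500111/14) = 14/500111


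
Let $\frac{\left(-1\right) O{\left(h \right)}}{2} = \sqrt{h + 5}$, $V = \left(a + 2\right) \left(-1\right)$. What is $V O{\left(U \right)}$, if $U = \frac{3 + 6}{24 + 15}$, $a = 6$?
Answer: $\frac{32 \sqrt{221}}{13} \approx 36.593$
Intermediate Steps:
$V = -8$ ($V = \left(6 + 2\right) \left(-1\right) = 8 \left(-1\right) = -8$)
$U = \frac{3}{13}$ ($U = \frac{9}{39} = 9 \cdot \frac{1}{39} = \frac{3}{13} \approx 0.23077$)
$O{\left(h \right)} = - 2 \sqrt{5 + h}$ ($O{\left(h \right)} = - 2 \sqrt{h + 5} = - 2 \sqrt{5 + h}$)
$V O{\left(U \right)} = - 8 \left(- 2 \sqrt{5 + \frac{3}{13}}\right) = - 8 \left(- 2 \sqrt{\frac{68}{13}}\right) = - 8 \left(- 2 \frac{2 \sqrt{221}}{13}\right) = - 8 \left(- \frac{4 \sqrt{221}}{13}\right) = \frac{32 \sqrt{221}}{13}$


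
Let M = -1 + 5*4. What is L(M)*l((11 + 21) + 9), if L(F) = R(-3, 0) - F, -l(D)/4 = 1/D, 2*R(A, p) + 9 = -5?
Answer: 104/41 ≈ 2.5366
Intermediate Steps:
R(A, p) = -7 (R(A, p) = -9/2 + (½)*(-5) = -9/2 - 5/2 = -7)
l(D) = -4/D
M = 19 (M = -1 + 20 = 19)
L(F) = -7 - F
L(M)*l((11 + 21) + 9) = (-7 - 1*19)*(-4/((11 + 21) + 9)) = (-7 - 19)*(-4/(32 + 9)) = -(-104)/41 = -26*(-4/41) = 104/41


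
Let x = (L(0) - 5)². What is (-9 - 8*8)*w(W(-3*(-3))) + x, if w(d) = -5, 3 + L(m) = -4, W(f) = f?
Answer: 509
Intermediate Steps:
L(m) = -7 (L(m) = -3 - 4 = -7)
x = 144 (x = (-7 - 5)² = (-12)² = 144)
(-9 - 8*8)*w(W(-3*(-3))) + x = (-9 - 8*8)*(-5) + 144 = (-9 - 64)*(-5) + 144 = -73*(-5) + 144 = 365 + 144 = 509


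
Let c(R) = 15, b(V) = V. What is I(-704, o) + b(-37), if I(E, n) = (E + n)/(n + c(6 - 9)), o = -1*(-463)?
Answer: -17927/478 ≈ -37.504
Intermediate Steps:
o = 463
I(E, n) = (E + n)/(15 + n) (I(E, n) = (E + n)/(n + 15) = (E + n)/(15 + n))
I(-704, o) + b(-37) = (-704 + 463)/(15 + 463) - 37 = -241/478 - 37 = -17927/478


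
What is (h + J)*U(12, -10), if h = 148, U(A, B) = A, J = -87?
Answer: 732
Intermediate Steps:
(h + J)*U(12, -10) = (148 - 87)*12 = 61*12 = 732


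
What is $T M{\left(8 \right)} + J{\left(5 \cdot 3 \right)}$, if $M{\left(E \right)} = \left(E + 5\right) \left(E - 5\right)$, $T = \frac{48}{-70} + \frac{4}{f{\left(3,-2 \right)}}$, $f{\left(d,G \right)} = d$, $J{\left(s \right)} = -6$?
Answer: $\frac{674}{35} \approx 19.257$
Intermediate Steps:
$T = \frac{68}{105}$ ($T = \frac{48}{-70} + \frac{4}{3} = 48 \left(- \frac{1}{70}\right) + 4 \cdot \frac{1}{3} = - \frac{24}{35} + \frac{4}{3} = \frac{68}{105} \approx 0.64762$)
$M{\left(E \right)} = \left(-5 + E\right) \left(5 + E\right)$ ($M{\left(E \right)} = \left(5 + E\right) \left(-5 + E\right) = \left(-5 + E\right) \left(5 + E\right)$)
$T M{\left(8 \right)} + J{\left(5 \cdot 3 \right)} = \frac{68 \left(-25 + 8^{2}\right)}{105} - 6 = \frac{68 \left(-25 + 64\right)}{105} - 6 = \frac{68}{105} \cdot 39 - 6 = \frac{884}{35} - 6 = \frac{674}{35}$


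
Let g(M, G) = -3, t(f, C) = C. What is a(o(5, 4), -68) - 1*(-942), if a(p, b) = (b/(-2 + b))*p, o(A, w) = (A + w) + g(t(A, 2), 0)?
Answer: 33174/35 ≈ 947.83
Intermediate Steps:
o(A, w) = -3 + A + w (o(A, w) = (A + w) - 3 = -3 + A + w)
a(p, b) = b*p/(-2 + b) (a(p, b) = (b/(-2 + b))*p = b*p/(-2 + b))
a(o(5, 4), -68) - 1*(-942) = -68*(-3 + 5 + 4)/(-2 - 68) - 1*(-942) = -68*6/(-70) + 942 = -68*6*(-1/70) + 942 = 204/35 + 942 = 33174/35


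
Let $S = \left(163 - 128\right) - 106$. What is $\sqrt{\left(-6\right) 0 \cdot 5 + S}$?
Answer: $i \sqrt{71} \approx 8.4261 i$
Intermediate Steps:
$S = -71$ ($S = 35 - 106 = -71$)
$\sqrt{\left(-6\right) 0 \cdot 5 + S} = \sqrt{\left(-6\right) 0 \cdot 5 - 71} = \sqrt{0 \cdot 5 - 71} = \sqrt{0 - 71} = \sqrt{-71} = i \sqrt{71}$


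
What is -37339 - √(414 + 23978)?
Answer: -37339 - 2*√6098 ≈ -37495.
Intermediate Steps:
-37339 - √(414 + 23978) = -37339 - √24392 = -37339 - 2*√6098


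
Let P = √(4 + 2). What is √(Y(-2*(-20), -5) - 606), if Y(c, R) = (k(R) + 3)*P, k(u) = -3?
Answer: I*√606 ≈ 24.617*I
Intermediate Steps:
P = √6 ≈ 2.4495
Y(c, R) = 0 (Y(c, R) = (-3 + 3)*√6 = 0*√6 = 0)
√(Y(-2*(-20), -5) - 606) = √(0 - 606) = √(-606) = I*√606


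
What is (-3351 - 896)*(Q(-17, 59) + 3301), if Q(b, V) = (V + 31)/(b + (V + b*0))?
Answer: -98199134/7 ≈ -1.4028e+7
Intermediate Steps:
Q(b, V) = (31 + V)/(V + b) (Q(b, V) = (31 + V)/(b + (V + 0)) = (31 + V)/(b + V) = (31 + V)/(V + b))
(-3351 - 896)*(Q(-17, 59) + 3301) = (-3351 - 896)*((31 + 59)/(59 - 17) + 3301) = -4247*(90/42 + 3301) = -4247*((1/42)*90 + 3301) = -4247*(15/7 + 3301) = -4247*23122/7 = -98199134/7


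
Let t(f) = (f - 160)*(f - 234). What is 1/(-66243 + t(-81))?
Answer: 1/9672 ≈ 0.00010339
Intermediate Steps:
t(f) = (-234 + f)*(-160 + f) (t(f) = (-160 + f)*(-234 + f) = (-234 + f)*(-160 + f))
1/(-66243 + t(-81)) = 1/(-66243 + (37440 + (-81)**2 - 394*(-81))) = 1/(-66243 + (37440 + 6561 + 31914)) = 1/(-66243 + 75915) = 1/9672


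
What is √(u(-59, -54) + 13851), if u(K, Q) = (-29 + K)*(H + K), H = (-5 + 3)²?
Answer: √18691 ≈ 136.72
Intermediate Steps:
H = 4 (H = (-2)² = 4)
u(K, Q) = (-29 + K)*(4 + K)
√(u(-59, -54) + 13851) = √((-116 + (-59)² - 25*(-59)) + 13851) = √((-116 + 3481 + 1475) + 13851) = √(4840 + 13851) = √18691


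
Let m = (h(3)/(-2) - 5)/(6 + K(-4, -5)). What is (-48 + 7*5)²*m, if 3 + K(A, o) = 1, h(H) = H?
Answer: -2197/8 ≈ -274.63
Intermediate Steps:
K(A, o) = -2 (K(A, o) = -3 + 1 = -2)
m = -13/8 (m = (3/(-2) - 5)/(6 - 2) = (3*(-½) - 5)/4 = (-3/2 - 5)*(¼) = -13/2*¼ = -13/8 ≈ -1.6250)
(-48 + 7*5)²*m = (-48 + 7*5)²*(-13/8) = (-48 + 35)²*(-13/8) = (-13)²*(-13/8) = 169*(-13/8) = -2197/8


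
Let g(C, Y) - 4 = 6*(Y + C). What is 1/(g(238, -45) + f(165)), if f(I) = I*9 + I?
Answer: 1/2812 ≈ 0.00035562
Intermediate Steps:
g(C, Y) = 4 + 6*C + 6*Y (g(C, Y) = 4 + 6*(Y + C) = 4 + 6*(C + Y) = 4 + (6*C + 6*Y) = 4 + 6*C + 6*Y)
f(I) = 10*I (f(I) = 9*I + I = 10*I)
1/(g(238, -45) + f(165)) = 1/((4 + 6*238 + 6*(-45)) + 10*165) = 1/((4 + 1428 - 270) + 1650) = 1/(1162 + 1650) = 1/2812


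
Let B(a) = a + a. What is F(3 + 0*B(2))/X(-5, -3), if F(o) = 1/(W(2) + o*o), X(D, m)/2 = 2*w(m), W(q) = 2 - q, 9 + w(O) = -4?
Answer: -1/468 ≈ -0.0021368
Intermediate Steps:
w(O) = -13 (w(O) = -9 - 4 = -13)
B(a) = 2*a
X(D, m) = -52 (X(D, m) = 2*(2*(-13)) = 2*(-26) = -52)
F(o) = o**(-2) (F(o) = 1/((2 - 1*2) + o*o) = 1/((2 - 2) + o**2) = 1/(0 + o**2) = 1/(o**2) = o**(-2))
F(3 + 0*B(2))/X(-5, -3) = 1/((3 + 0*(2*2))**2*(-52)) = -1/52/(3 + 0*4)**2 = -1/52/(3 + 0)**2 = -1/52/3**2 = (1/9)*(-1/52) = -1/468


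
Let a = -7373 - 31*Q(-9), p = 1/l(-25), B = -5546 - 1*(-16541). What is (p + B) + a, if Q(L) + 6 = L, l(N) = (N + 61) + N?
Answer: 44958/11 ≈ 4087.1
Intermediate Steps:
l(N) = 61 + 2*N (l(N) = (61 + N) + N = 61 + 2*N)
Q(L) = -6 + L
B = 10995 (B = -5546 + 16541 = 10995)
p = 1/11 (p = 1/(61 + 2*(-25)) = 1/(61 - 50) = 1/11 ≈ 0.090909)
a = -6908 (a = -7373 - 31*(-6 - 9) = -7373 - 31*(-15) = -7373 + 465 = -6908)
(p + B) + a = (1/11 + 10995) - 6908 = 120946/11 - 6908 = 44958/11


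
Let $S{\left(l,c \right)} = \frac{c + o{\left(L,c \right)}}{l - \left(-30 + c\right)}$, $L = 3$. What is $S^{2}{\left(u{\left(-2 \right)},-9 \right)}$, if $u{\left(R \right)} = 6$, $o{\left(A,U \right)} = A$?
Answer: $\frac{4}{225} \approx 0.017778$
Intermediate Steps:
$S{\left(l,c \right)} = \frac{3 + c}{30 + l - c}$ ($S{\left(l,c \right)} = \frac{c + 3}{l - \left(-30 + c\right)} = \frac{3 + c}{30 + l - c}$)
$S^{2}{\left(u{\left(-2 \right)},-9 \right)} = \left(\frac{3 - 9}{30 + 6 - -9}\right)^{2} = \left(\frac{1}{30 + 6 + 9} \left(-6\right)\right)^{2} = \left(\frac{1}{45} \left(-6\right)\right)^{2} = \left(- \frac{2}{15}\right)^{2} = \frac{4}{225}$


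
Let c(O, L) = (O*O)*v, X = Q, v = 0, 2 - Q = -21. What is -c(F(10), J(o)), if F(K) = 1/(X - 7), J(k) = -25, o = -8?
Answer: 0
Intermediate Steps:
Q = 23 (Q = 2 - 1*(-21) = 2 + 21 = 23)
X = 23
F(K) = 1/16 (F(K) = 1/(23 - 7) = 1/16)
c(O, L) = 0 (c(O, L) = (O*O)*0 = O²*0 = 0)
-c(F(10), J(o)) = -1*0 = 0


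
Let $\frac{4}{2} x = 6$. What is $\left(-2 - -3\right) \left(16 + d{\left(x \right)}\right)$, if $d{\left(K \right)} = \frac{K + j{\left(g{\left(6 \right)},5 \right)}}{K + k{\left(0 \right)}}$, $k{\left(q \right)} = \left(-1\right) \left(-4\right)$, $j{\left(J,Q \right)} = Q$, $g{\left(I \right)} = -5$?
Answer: $\frac{120}{7} \approx 17.143$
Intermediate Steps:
$x = 3$ ($x = \frac{1}{2} \cdot 6 = 3$)
$k{\left(q \right)} = 4$
$d{\left(K \right)} = \frac{5 + K}{4 + K}$ ($d{\left(K \right)} = \frac{K + 5}{K + 4} = \frac{5 + K}{4 + K}$)
$\left(-2 - -3\right) \left(16 + d{\left(x \right)}\right) = \left(-2 - -3\right) \left(16 + \frac{5 + 3}{4 + 3}\right) = \left(-2 + 3\right) \left(16 + \frac{1}{7} \cdot 8\right) = 1 \left(16 + \frac{1}{7} \cdot 8\right) = 1 \left(16 + \frac{8}{7}\right) = 1 \cdot \frac{120}{7} = \frac{120}{7}$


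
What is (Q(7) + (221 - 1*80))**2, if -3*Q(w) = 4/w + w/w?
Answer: 8702500/441 ≈ 19734.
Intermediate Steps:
Q(w) = -1/3 - 4/(3*w) (Q(w) = -(4/w + w/w)/3 = -(4/w + 1)/3 = -(1 + 4/w)/3 = -1/3 - 4/(3*w))
(Q(7) + (221 - 1*80))**2 = ((1/3)*(-4 - 1*7)/7 + (221 - 1*80))**2 = ((1/3)*(1/7)*(-4 - 7) + (221 - 80))**2 = ((1/3)*(1/7)*(-11) + 141)**2 = (-11/21 + 141)**2 = (2950/21)**2 = 8702500/441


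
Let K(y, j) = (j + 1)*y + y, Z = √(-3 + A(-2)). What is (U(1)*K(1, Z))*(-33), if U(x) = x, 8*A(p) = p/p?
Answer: -66 - 33*I*√46/4 ≈ -66.0 - 55.954*I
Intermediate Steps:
A(p) = ⅛ (A(p) = (p/p)/8 = (⅛)*1 = ⅛)
Z = I*√46/4 (Z = √(-3 + ⅛) = √(-23/8) = I*√46/4 ≈ 1.6956*I)
K(y, j) = y + y*(1 + j) (K(y, j) = (1 + j)*y + y = y*(1 + j) + y = y + y*(1 + j))
(U(1)*K(1, Z))*(-33) = (1*(1*(2 + I*√46/4)))*(-33) = (1*(2 + I*√46/4))*(-33) = (2 + I*√46/4)*(-33) = -66 - 33*I*√46/4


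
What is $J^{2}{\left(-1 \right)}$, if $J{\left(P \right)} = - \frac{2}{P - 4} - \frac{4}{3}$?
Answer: $\frac{196}{225} \approx 0.87111$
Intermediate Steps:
$J{\left(P \right)} = - \frac{4}{3} - \frac{2}{-4 + P}$ ($J{\left(P \right)} = - \frac{2}{-4 + P} - \frac{4}{3} = - \frac{4}{3} - \frac{2}{-4 + P}$)
$J^{2}{\left(-1 \right)} = \left(\frac{2 \left(5 - -2\right)}{3 \left(-4 - 1\right)}\right)^{2} = \left(\frac{2 \left(5 + 2\right)}{3 \left(-5\right)}\right)^{2} = \left(\frac{2}{3} \left(- \frac{1}{5}\right) 7\right)^{2} = \left(- \frac{14}{15}\right)^{2} = \frac{196}{225}$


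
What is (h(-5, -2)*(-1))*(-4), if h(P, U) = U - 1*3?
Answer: -20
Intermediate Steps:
h(P, U) = -3 + U (h(P, U) = U - 3 = -3 + U)
(h(-5, -2)*(-1))*(-4) = ((-3 - 2)*(-1))*(-4) = -5*(-1)*(-4) = 5*(-4) = -20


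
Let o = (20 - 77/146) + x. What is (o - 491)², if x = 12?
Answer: 4501202281/21316 ≈ 2.1117e+5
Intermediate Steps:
o = 4595/146 (o = (20 - 77/146) + 12 = 2843/146 + 12 = 4595/146 ≈ 31.473)
(o - 491)² = (4595/146 - 491)² = (-67091/146)² = 4501202281/21316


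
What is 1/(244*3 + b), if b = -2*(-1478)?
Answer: 1/3688 ≈ 0.00027115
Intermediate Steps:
b = 2956
1/(244*3 + b) = 1/(244*3 + 2956) = 1/(732 + 2956) = 1/3688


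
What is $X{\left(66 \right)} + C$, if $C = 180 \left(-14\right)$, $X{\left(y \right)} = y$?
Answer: $-2454$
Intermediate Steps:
$C = -2520$
$X{\left(66 \right)} + C = 66 - 2520 = -2454$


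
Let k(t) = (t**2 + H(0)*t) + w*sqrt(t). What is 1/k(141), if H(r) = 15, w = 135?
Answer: 52/1137717 - 5*sqrt(141)/17824233 ≈ 4.2375e-5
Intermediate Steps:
k(t) = t**2 + 15*t + 135*sqrt(t) (k(t) = (t**2 + 15*t) + 135*sqrt(t) = t**2 + 15*t + 135*sqrt(t))
1/k(141) = 1/(141**2 + 15*141 + 135*sqrt(141)) = 1/(19881 + 2115 + 135*sqrt(141)) = 1/(21996 + 135*sqrt(141))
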